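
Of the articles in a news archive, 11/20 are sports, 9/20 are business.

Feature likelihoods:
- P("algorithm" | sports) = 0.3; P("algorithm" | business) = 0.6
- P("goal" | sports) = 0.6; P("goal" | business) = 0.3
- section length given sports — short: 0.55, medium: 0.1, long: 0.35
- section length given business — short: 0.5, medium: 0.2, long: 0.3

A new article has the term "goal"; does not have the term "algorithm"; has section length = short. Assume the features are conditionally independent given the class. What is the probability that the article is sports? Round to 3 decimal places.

sports: 0.55 × (1−0.3) × 0.6 × 0.55 = 0.12705
business: 0.45 × (1−0.6) × 0.3 × 0.5 = 0.027
P(sports | x) = 0.12705 / 0.15405 ≈ 0.825

0.825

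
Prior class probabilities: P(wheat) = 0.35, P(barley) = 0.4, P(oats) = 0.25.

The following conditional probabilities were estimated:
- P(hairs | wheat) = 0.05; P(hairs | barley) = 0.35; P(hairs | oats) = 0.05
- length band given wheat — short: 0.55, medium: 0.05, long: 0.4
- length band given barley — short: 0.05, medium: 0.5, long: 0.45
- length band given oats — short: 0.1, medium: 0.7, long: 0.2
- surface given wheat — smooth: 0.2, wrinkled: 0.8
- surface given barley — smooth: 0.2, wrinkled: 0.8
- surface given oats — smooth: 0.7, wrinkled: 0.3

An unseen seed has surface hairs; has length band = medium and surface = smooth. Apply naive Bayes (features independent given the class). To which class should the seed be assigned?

wheat: 0.35 × 0.05 × 0.05 × 0.2 = 0.000175
barley: 0.4 × 0.35 × 0.5 × 0.2 = 0.014
oats: 0.25 × 0.05 × 0.7 × 0.7 = 0.006125
Highest score → barley.

barley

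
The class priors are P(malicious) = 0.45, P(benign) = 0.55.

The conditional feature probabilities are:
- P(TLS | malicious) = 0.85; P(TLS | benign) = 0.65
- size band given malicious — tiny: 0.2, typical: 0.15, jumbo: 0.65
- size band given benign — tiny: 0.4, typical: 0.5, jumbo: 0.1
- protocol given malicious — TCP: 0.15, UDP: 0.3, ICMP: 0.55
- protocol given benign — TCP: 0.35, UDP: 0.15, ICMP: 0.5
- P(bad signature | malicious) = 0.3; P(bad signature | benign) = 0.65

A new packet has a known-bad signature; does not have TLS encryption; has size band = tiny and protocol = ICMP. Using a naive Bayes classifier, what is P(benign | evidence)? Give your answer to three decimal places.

malicious: 0.45 × (1−0.85) × 0.2 × 0.55 × 0.3 = 0.0022275
benign: 0.55 × (1−0.65) × 0.4 × 0.5 × 0.65 = 0.025025
P(benign | x) = 0.025025 / 0.0272525 ≈ 0.918

0.918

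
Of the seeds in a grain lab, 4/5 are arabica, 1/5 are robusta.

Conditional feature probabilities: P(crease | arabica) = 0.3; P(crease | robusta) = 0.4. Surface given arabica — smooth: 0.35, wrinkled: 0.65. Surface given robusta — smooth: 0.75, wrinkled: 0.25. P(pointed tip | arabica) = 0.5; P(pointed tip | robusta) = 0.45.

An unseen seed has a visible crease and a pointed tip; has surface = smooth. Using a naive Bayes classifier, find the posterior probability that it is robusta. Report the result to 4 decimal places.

0.3913

arabica: 0.8 × 0.3 × 0.35 × 0.5 = 0.042
robusta: 0.2 × 0.4 × 0.75 × 0.45 = 0.027
P(robusta | x) = 0.027 / 0.069 ≈ 0.3913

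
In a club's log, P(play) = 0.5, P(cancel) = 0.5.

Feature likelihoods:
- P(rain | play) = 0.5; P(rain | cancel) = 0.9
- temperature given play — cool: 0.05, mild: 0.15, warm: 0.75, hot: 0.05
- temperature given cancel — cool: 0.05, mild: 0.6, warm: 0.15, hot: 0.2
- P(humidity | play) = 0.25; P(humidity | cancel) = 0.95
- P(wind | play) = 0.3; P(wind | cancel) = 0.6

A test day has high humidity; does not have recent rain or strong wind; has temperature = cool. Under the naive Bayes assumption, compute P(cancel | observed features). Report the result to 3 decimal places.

play: 0.5 × (1−0.5) × 0.05 × 0.25 × (1−0.3) = 0.0021875
cancel: 0.5 × (1−0.9) × 0.05 × 0.95 × (1−0.6) = 0.00095
P(cancel | x) = 0.00095 / 0.0031375 ≈ 0.303

0.303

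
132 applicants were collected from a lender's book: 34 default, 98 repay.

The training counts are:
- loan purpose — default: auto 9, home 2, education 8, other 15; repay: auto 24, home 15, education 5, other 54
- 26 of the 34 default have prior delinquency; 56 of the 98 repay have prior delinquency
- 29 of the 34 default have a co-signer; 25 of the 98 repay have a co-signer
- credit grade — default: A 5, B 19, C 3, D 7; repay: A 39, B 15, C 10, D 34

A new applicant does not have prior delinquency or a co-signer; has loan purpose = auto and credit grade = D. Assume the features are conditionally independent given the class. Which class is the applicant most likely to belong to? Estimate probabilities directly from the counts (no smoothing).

repay

default: (34/132) × (9/34) × (8/34) × (5/34) × (7/34) ≈ 0.000485724
repay: (98/132) × (24/98) × (42/98) × (73/98) × (34/98) ≈ 0.0201377
Highest score → repay.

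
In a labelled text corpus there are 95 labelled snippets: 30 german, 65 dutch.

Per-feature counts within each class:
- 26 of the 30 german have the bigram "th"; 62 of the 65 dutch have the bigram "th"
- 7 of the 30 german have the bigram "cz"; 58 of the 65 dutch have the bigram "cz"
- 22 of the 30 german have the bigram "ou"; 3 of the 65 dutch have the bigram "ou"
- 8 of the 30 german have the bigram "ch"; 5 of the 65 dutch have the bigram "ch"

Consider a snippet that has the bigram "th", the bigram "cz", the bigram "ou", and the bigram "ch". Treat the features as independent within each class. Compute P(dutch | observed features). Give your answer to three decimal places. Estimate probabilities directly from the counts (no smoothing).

german: (30/95) × (26/30) × (7/30) × (22/30) × (8/30) ≈ 0.0124881
dutch: (65/95) × (62/65) × (58/65) × (3/65) × (5/65) ≈ 0.00206751
P(dutch | x) = 0.00206751 / 0.01455561 ≈ 0.142

0.142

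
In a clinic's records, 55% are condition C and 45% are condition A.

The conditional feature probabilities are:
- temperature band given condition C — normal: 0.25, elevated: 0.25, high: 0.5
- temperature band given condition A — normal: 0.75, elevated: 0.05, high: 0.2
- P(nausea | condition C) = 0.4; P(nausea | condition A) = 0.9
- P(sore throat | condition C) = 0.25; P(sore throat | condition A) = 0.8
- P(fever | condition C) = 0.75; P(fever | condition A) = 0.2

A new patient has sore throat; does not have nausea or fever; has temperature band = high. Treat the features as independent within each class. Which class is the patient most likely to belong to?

condition C: 0.55 × 0.5 × (1−0.4) × 0.25 × (1−0.75) = 0.0103125
condition A: 0.45 × 0.2 × (1−0.9) × 0.8 × (1−0.2) = 0.00576
Highest score → condition C.

condition C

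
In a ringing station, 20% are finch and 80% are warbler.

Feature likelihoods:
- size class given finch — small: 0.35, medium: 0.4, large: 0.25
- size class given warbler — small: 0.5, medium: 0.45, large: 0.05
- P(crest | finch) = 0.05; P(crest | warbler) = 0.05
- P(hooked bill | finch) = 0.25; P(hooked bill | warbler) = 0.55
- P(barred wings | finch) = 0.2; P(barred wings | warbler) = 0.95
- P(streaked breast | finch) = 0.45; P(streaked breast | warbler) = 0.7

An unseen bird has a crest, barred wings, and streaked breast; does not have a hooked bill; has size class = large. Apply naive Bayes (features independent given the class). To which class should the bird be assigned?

finch: 0.2 × 0.25 × 0.05 × (1−0.25) × 0.2 × 0.45 = 0.00016875
warbler: 0.8 × 0.05 × 0.05 × (1−0.55) × 0.95 × 0.7 = 0.0005985
Highest score → warbler.

warbler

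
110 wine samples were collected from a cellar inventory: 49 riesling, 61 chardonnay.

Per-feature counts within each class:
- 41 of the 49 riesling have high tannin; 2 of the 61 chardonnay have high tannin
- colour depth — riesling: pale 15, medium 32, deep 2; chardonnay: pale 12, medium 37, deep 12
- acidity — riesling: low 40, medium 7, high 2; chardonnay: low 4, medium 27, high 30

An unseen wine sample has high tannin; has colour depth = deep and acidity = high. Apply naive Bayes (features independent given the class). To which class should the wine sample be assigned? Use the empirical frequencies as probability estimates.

riesling: (49/110) × (41/49) × (2/49) × (2/49) ≈ 0.000620953
chardonnay: (61/110) × (2/61) × (12/61) × (30/61) ≈ 0.00175906
Highest score → chardonnay.

chardonnay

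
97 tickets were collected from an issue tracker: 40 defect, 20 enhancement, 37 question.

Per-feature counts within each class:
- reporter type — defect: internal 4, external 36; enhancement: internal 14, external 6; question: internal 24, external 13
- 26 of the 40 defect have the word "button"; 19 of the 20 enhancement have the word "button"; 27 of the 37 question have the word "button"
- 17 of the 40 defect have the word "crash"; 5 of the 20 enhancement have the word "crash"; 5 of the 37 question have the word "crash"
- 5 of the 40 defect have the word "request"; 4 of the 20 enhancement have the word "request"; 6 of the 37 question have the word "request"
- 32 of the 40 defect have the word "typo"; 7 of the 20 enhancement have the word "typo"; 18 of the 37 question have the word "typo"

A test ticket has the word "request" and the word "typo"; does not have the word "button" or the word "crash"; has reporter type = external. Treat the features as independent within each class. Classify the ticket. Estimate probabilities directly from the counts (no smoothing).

defect: (40/97) × (36/40) × (14/40) × (23/40) × (5/40) × (32/40) ≈ 0.00746907
enhancement: (20/97) × (6/20) × (1/20) × (15/20) × (4/20) × (7/20) ≈ 0.000162371
question: (37/97) × (13/37) × (10/37) × (32/37) × (6/37) × (18/37) ≈ 0.00247137
Highest score → defect.

defect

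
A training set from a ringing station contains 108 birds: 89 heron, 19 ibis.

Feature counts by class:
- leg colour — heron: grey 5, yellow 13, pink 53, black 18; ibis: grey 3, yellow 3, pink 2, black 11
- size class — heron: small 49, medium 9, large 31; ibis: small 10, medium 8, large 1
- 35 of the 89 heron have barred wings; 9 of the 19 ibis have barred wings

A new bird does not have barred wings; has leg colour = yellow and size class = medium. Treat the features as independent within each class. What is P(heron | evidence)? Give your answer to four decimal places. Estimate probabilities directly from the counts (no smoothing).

heron: (89/108) × (13/89) × (9/89) × (54/89) ≈ 0.00738543
ibis: (19/108) × (3/19) × (8/19) × (10/19) ≈ 0.00615574
P(heron | x) = 0.00738543 / 0.01354117 ≈ 0.5454

0.5454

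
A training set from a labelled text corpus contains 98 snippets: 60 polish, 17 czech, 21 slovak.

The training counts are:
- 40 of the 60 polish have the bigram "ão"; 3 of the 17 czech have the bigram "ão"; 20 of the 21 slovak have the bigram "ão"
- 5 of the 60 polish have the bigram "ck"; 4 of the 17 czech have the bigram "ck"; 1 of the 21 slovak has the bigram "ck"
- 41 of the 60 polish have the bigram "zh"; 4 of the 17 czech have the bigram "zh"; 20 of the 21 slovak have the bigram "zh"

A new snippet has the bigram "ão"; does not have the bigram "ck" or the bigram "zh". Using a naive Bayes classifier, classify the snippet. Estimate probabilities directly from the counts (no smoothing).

polish: (60/98) × (40/60) × (55/60) × (19/60) ≈ 0.118481
czech: (17/98) × (3/17) × (13/17) × (13/17) ≈ 0.0179013
slovak: (21/98) × (20/21) × (20/21) × (1/21) ≈ 0.0092554
Highest score → polish.

polish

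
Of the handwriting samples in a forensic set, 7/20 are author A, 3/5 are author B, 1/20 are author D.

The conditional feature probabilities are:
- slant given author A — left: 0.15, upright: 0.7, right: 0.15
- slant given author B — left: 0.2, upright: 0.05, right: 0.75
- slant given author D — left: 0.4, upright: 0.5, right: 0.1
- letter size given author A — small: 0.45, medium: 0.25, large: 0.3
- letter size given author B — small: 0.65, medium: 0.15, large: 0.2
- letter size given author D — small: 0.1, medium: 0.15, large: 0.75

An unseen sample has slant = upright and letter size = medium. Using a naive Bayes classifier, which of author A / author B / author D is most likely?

author A

author A: 0.35 × 0.7 × 0.25 = 0.06125
author B: 0.6 × 0.05 × 0.15 = 0.0045
author D: 0.05 × 0.5 × 0.15 = 0.00375
Highest score → author A.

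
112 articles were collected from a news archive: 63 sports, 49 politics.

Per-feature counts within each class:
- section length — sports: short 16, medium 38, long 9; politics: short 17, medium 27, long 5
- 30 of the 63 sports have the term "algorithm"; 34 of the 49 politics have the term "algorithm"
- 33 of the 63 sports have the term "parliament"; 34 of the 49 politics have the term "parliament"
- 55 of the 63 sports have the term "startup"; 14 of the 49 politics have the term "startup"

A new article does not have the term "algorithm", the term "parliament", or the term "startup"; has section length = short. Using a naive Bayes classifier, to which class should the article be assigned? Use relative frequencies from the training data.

politics

sports: (63/112) × (16/63) × (33/63) × (30/63) × (8/63) ≈ 0.00452486
politics: (49/112) × (17/49) × (15/49) × (15/49) × (35/49) ≈ 0.01016
Highest score → politics.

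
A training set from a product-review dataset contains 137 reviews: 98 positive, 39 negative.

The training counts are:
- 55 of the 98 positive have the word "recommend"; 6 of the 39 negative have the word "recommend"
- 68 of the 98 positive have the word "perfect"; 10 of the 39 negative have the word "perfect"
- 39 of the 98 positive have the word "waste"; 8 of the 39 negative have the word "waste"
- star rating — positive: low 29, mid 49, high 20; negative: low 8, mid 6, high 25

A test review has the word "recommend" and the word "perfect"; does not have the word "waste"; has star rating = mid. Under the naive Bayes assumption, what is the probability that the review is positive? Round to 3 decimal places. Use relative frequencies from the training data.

positive: (98/137) × (55/98) × (68/98) × (59/98) × (49/98) ≈ 0.0838534
negative: (39/137) × (6/39) × (10/39) × (31/39) × (6/39) ≈ 0.00137325
P(positive | x) = 0.0838534 / 0.08522665 ≈ 0.984

0.984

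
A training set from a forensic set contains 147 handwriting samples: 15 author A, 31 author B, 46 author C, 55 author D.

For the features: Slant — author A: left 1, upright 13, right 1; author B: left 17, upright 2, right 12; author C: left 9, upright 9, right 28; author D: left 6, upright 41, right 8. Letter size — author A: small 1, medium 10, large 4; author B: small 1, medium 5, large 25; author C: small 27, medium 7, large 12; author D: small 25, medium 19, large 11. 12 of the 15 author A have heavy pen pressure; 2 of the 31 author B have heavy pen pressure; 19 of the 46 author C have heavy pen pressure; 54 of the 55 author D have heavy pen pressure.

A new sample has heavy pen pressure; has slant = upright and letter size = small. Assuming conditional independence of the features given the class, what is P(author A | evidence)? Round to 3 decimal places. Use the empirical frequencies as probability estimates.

0.033

author A: (15/147) × (13/15) × (1/15) × (12/15) ≈ 0.00471655
author B: (31/147) × (2/31) × (1/31) × (2/31) ≈ 0.0000283152
author C: (46/147) × (9/46) × (27/46) × (19/46) ≈ 0.0148432
author D: (55/147) × (41/55) × (25/55) × (54/55) ≈ 0.124473
P(author A | x) = 0.00471655 / 0.1440610652 ≈ 0.033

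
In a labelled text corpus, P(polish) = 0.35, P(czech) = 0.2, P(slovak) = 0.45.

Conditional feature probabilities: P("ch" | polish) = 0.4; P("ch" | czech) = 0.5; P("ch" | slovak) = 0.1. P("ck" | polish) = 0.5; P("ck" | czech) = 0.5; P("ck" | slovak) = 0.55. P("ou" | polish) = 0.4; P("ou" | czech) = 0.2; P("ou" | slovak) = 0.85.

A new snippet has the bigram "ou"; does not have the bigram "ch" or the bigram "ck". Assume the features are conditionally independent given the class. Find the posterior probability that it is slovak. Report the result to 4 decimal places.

0.7487

polish: 0.35 × (1−0.4) × (1−0.5) × 0.4 = 0.042
czech: 0.2 × (1−0.5) × (1−0.5) × 0.2 = 0.01
slovak: 0.45 × (1−0.1) × (1−0.55) × 0.85 = 0.1549125
P(slovak | x) = 0.1549125 / 0.2069125 ≈ 0.7487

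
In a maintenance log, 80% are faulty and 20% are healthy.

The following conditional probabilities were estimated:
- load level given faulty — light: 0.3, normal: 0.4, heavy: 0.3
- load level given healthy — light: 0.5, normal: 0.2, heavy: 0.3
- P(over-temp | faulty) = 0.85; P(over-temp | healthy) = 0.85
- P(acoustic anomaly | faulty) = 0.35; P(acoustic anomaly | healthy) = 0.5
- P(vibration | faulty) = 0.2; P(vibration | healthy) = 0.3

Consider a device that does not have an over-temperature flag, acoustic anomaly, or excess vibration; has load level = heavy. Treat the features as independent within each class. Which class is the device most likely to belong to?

faulty: 0.8 × 0.3 × (1−0.85) × (1−0.35) × (1−0.2) = 0.01872
healthy: 0.2 × 0.3 × (1−0.85) × (1−0.5) × (1−0.3) = 0.00315
Highest score → faulty.

faulty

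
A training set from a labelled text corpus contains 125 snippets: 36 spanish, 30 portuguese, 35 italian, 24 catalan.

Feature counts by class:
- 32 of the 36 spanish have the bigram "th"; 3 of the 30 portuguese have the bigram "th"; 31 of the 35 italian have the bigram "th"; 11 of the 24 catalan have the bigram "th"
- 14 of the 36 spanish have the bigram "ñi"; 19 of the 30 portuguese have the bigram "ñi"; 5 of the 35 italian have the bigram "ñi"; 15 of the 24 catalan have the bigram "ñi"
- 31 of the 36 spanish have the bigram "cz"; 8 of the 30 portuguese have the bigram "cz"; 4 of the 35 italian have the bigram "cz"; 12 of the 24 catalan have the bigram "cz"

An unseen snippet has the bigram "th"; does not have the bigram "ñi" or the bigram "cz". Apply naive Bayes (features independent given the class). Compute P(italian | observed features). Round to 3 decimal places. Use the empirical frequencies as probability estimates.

0.808

spanish: (36/125) × (32/36) × (22/36) × (5/36) ≈ 0.0217284
portuguese: (30/125) × (3/30) × (11/30) × (22/30) ≈ 0.00645333
italian: (35/125) × (31/35) × (30/35) × (31/35) ≈ 0.188278
catalan: (24/125) × (11/24) × (9/24) × (12/24) = 0.0165
P(italian | x) = 0.188278 / 0.23295973 ≈ 0.808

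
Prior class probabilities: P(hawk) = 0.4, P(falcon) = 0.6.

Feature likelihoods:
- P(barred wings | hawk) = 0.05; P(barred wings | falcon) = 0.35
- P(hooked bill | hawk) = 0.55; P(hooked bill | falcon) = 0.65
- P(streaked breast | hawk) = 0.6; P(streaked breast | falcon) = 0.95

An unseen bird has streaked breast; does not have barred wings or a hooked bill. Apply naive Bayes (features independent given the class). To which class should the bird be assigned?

falcon

hawk: 0.4 × (1−0.05) × (1−0.55) × 0.6 = 0.1026
falcon: 0.6 × (1−0.35) × (1−0.65) × 0.95 = 0.129675
Highest score → falcon.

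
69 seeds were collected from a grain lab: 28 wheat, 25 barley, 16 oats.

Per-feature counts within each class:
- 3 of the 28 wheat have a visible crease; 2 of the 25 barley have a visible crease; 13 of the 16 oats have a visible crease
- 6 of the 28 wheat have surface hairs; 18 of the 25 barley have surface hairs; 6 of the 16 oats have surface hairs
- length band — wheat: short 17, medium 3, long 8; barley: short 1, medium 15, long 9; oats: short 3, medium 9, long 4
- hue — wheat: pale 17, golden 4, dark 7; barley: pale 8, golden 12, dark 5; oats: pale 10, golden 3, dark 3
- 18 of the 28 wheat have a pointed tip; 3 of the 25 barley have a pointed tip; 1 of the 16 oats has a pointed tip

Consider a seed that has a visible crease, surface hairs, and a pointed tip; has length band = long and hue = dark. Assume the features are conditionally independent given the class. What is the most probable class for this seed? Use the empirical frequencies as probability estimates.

wheat

wheat: (28/69) × (3/28) × (6/28) × (8/28) × (7/28) × (18/28) ≈ 0.000427811
barley: (25/69) × (2/25) × (18/25) × (9/25) × (5/25) × (3/25) ≈ 0.000180313
oats: (16/69) × (13/16) × (6/16) × (4/16) × (3/16) × (1/16) ≈ 0.000206989
Highest score → wheat.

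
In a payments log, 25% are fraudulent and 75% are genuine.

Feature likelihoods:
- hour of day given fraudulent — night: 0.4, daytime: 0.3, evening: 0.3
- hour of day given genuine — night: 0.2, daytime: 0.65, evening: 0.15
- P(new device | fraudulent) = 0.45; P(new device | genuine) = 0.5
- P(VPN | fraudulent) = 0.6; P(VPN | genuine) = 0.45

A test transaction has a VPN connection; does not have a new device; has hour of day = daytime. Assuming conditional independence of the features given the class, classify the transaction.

fraudulent: 0.25 × 0.3 × (1−0.45) × 0.6 = 0.02475
genuine: 0.75 × 0.65 × (1−0.5) × 0.45 = 0.1096875
Highest score → genuine.

genuine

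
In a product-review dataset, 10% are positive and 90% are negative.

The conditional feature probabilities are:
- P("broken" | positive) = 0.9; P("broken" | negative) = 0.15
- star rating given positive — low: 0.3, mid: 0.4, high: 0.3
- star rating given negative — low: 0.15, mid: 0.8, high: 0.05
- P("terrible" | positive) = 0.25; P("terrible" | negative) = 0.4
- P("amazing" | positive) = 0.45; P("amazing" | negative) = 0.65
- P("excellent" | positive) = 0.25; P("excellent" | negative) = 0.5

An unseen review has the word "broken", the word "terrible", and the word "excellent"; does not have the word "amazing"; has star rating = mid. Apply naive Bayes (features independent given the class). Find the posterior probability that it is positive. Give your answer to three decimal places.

0.141

positive: 0.1 × 0.9 × 0.4 × 0.25 × (1−0.45) × 0.25 = 0.0012375
negative: 0.9 × 0.15 × 0.8 × 0.4 × (1−0.65) × 0.5 = 0.00756
P(positive | x) = 0.0012375 / 0.0087975 ≈ 0.141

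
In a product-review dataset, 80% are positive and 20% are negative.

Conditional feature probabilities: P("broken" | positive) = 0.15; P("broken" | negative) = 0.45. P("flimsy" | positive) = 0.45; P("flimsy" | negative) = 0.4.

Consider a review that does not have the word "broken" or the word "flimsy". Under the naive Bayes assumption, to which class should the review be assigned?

positive

positive: 0.8 × (1−0.15) × (1−0.45) = 0.374
negative: 0.2 × (1−0.45) × (1−0.4) = 0.066
Highest score → positive.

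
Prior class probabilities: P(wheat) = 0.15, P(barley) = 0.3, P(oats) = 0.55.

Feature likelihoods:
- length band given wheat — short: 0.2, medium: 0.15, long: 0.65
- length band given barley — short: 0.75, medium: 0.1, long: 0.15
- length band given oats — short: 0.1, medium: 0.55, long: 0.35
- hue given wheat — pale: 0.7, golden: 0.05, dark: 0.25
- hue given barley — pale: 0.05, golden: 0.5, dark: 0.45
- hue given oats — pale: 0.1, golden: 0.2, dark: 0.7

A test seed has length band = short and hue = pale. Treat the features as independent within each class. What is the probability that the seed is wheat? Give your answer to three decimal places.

wheat: 0.15 × 0.2 × 0.7 = 0.021
barley: 0.3 × 0.75 × 0.05 = 0.01125
oats: 0.55 × 0.1 × 0.1 = 0.0055
P(wheat | x) = 0.021 / 0.03775 ≈ 0.556

0.556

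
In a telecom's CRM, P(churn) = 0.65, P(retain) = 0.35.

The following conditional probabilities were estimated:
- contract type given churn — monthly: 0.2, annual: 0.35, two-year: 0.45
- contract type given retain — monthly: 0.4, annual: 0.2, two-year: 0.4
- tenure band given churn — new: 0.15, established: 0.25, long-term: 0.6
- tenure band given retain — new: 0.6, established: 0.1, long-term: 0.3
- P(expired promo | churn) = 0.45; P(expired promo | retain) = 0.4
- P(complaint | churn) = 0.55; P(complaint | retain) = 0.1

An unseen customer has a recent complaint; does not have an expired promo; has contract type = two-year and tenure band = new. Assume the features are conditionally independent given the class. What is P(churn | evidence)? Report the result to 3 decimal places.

churn: 0.65 × 0.45 × 0.15 × (1−0.45) × 0.55 = 0.0132721875
retain: 0.35 × 0.4 × 0.6 × (1−0.4) × 0.1 = 0.00504
P(churn | x) = 0.0132721875 / 0.0183121875 ≈ 0.725

0.725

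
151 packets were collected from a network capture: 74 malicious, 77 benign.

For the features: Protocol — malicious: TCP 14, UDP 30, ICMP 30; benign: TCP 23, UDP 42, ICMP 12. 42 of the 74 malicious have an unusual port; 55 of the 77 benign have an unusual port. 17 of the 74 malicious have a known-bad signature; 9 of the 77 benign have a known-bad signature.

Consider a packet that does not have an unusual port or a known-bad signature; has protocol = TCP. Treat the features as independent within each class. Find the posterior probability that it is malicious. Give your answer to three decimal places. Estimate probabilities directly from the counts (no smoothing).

0.446

malicious: (74/151) × (14/74) × (32/74) × (57/74) ≈ 0.0308825
benign: (77/151) × (23/77) × (22/77) × (68/77) ≈ 0.0384327
P(malicious | x) = 0.0308825 / 0.0693152 ≈ 0.446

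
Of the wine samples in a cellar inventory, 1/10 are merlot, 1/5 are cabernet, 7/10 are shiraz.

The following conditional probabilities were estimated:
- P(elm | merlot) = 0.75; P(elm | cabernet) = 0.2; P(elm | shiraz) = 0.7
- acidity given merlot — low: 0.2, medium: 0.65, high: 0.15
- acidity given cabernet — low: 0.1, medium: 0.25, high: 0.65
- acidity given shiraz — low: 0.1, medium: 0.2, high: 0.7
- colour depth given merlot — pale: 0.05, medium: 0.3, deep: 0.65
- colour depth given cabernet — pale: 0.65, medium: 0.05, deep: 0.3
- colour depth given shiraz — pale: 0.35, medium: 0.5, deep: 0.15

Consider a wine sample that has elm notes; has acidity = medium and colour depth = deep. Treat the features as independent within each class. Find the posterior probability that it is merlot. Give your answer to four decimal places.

0.6416

merlot: 0.1 × 0.75 × 0.65 × 0.65 = 0.0316875
cabernet: 0.2 × 0.2 × 0.25 × 0.3 = 0.003
shiraz: 0.7 × 0.7 × 0.2 × 0.15 = 0.0147
P(merlot | x) = 0.0316875 / 0.0493875 ≈ 0.6416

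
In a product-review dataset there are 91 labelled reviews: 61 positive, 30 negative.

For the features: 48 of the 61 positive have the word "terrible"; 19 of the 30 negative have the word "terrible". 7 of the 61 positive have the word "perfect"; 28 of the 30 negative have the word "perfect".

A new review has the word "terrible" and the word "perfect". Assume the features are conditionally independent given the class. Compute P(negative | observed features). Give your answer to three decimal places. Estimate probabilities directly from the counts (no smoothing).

positive: (61/91) × (48/61) × (7/61) ≈ 0.0605296
negative: (30/91) × (19/30) × (28/30) ≈ 0.194872
P(negative | x) = 0.194872 / 0.2554016 ≈ 0.763

0.763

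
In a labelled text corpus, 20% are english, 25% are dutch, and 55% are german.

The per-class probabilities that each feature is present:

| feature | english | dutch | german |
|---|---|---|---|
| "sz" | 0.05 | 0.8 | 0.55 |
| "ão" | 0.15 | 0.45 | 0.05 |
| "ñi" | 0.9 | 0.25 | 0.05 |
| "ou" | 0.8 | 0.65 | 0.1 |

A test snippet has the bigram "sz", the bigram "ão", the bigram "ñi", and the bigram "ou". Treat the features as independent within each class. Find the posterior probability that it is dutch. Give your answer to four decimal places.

0.9268

english: 0.2 × 0.05 × 0.15 × 0.9 × 0.8 = 0.00108
dutch: 0.25 × 0.8 × 0.45 × 0.25 × 0.65 = 0.014625
german: 0.55 × 0.55 × 0.05 × 0.05 × 0.1 = 0.000075625
P(dutch | x) = 0.014625 / 0.015780625 ≈ 0.9268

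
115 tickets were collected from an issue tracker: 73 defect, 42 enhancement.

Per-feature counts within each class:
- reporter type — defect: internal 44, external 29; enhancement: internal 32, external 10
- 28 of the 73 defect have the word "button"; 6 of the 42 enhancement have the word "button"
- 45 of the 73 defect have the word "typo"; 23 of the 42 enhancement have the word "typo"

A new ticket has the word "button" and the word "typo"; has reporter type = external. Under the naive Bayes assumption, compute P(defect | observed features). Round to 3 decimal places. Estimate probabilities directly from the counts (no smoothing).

0.898

defect: (73/115) × (29/73) × (28/73) × (45/73) ≈ 0.0596245
enhancement: (42/115) × (10/42) × (6/42) × (23/42) ≈ 0.00680272
P(defect | x) = 0.0596245 / 0.06642722 ≈ 0.898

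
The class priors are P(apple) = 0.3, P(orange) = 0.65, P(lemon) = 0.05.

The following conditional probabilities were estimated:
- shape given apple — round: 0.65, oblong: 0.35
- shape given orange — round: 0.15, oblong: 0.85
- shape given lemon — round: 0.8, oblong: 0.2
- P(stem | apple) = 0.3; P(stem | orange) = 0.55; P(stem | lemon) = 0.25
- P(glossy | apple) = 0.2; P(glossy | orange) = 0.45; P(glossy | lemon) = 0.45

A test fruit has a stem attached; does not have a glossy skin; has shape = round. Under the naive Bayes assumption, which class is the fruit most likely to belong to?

apple: 0.3 × 0.65 × 0.3 × (1−0.2) = 0.0468
orange: 0.65 × 0.15 × 0.55 × (1−0.45) = 0.02949375
lemon: 0.05 × 0.8 × 0.25 × (1−0.45) = 0.0055
Highest score → apple.

apple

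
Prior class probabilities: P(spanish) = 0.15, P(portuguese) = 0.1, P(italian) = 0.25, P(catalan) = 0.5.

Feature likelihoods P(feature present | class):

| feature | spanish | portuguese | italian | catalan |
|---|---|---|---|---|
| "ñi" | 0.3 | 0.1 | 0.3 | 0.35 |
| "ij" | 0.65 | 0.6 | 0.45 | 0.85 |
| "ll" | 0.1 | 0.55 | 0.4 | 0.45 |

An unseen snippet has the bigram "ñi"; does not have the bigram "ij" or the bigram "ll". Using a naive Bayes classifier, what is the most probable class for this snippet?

spanish: 0.15 × 0.3 × (1−0.65) × (1−0.1) = 0.014175
portuguese: 0.1 × 0.1 × (1−0.6) × (1−0.55) = 0.0018
italian: 0.25 × 0.3 × (1−0.45) × (1−0.4) = 0.02475
catalan: 0.5 × 0.35 × (1−0.85) × (1−0.45) = 0.0144375
Highest score → italian.

italian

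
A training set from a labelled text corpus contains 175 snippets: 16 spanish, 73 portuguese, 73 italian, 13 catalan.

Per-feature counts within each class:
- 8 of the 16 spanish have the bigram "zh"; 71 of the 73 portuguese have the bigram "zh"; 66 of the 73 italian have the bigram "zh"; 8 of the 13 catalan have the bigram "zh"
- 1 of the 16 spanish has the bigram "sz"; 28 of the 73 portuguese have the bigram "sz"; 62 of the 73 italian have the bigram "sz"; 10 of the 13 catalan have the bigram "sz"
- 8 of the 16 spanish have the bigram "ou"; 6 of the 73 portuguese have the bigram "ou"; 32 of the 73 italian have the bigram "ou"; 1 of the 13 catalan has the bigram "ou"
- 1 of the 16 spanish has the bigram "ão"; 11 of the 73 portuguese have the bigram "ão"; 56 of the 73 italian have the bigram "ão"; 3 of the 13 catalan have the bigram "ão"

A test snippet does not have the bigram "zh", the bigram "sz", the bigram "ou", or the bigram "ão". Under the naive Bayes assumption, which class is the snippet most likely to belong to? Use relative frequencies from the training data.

spanish

spanish: (16/175) × (8/16) × (15/16) × (8/16) × (15/16) ≈ 0.0200893
portuguese: (73/175) × (2/73) × (45/73) × (67/73) × (62/73) ≈ 0.00549164
italian: (73/175) × (7/73) × (11/73) × (41/73) × (17/73) ≈ 0.000788346
catalan: (13/175) × (5/13) × (3/13) × (12/13) × (10/13) ≈ 0.00468171
Highest score → spanish.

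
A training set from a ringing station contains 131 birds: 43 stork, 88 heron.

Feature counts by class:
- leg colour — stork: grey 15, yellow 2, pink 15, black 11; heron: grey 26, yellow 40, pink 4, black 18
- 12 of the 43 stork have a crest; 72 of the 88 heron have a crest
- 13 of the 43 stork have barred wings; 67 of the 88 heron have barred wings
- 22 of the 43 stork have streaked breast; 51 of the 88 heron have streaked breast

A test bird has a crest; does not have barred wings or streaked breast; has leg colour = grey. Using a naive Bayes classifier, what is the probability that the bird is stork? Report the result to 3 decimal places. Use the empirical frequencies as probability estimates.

0.401

stork: (43/131) × (15/43) × (12/43) × (30/43) × (21/43) ≈ 0.0108877
heron: (88/131) × (26/88) × (72/88) × (21/88) × (37/88) ≈ 0.0162932
P(stork | x) = 0.0108877 / 0.0271809 ≈ 0.401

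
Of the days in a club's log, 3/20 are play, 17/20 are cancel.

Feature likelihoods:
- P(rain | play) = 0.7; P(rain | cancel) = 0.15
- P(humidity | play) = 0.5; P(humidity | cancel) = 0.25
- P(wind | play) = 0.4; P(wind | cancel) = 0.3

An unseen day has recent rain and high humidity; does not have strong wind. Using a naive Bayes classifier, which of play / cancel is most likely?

play: 0.15 × 0.7 × 0.5 × (1−0.4) = 0.0315
cancel: 0.85 × 0.15 × 0.25 × (1−0.3) = 0.0223125
Highest score → play.

play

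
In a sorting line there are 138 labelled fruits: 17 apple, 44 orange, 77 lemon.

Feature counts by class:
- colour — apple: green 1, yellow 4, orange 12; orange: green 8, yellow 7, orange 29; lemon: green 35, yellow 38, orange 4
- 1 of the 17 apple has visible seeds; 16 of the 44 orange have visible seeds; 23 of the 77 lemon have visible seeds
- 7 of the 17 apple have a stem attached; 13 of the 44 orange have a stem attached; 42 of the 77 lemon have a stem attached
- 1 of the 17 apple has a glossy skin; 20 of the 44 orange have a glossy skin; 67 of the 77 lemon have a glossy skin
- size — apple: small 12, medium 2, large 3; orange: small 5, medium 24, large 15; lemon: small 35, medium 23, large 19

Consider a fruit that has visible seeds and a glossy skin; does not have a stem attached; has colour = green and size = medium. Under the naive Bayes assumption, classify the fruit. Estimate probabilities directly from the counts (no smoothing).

apple: (17/138) × (1/17) × (1/17) × (10/17) × (1/17) × (2/17) ≈ 0.00000173522
orange: (44/138) × (8/44) × (16/44) × (31/44) × (20/44) × (24/44) ≈ 0.00368233
lemon: (77/138) × (35/77) × (23/77) × (35/77) × (67/77) × (23/77) ≈ 0.00895003
Highest score → lemon.

lemon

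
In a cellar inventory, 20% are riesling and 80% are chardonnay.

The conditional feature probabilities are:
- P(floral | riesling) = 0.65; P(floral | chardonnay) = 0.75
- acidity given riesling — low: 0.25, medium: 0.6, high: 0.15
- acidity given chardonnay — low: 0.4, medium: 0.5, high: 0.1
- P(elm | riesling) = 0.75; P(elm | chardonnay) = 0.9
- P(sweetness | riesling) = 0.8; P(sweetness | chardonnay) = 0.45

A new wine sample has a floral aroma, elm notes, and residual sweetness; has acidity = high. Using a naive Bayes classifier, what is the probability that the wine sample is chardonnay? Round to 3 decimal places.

0.675

riesling: 0.2 × 0.65 × 0.15 × 0.75 × 0.8 = 0.0117
chardonnay: 0.8 × 0.75 × 0.1 × 0.9 × 0.45 = 0.0243
P(chardonnay | x) = 0.0243 / 0.036 ≈ 0.675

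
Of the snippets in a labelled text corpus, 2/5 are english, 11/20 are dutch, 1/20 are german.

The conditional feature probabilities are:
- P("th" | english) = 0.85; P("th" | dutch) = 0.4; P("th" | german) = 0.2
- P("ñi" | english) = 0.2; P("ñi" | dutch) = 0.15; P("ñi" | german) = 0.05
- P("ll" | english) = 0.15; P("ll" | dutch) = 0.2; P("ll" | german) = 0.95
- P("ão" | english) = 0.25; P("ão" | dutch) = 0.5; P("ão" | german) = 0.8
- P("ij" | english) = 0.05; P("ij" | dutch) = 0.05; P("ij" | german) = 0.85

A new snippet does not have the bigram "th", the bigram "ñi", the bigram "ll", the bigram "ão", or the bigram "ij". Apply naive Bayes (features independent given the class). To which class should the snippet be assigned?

english: 0.4 × (1−0.85) × (1−0.2) × (1−0.15) × (1−0.25) × (1−0.05) = 0.02907
dutch: 0.55 × (1−0.4) × (1−0.15) × (1−0.2) × (1−0.5) × (1−0.05) = 0.10659
german: 0.05 × (1−0.2) × (1−0.05) × (1−0.95) × (1−0.8) × (1−0.85) = 0.000057
Highest score → dutch.

dutch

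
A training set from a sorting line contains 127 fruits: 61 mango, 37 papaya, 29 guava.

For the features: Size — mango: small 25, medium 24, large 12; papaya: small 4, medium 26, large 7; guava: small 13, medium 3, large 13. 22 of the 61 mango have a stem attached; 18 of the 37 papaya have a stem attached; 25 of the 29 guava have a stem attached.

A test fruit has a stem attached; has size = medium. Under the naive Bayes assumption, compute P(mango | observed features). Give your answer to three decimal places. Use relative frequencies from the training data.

mango: (61/127) × (24/61) × (22/61) ≈ 0.0681554
papaya: (37/127) × (26/37) × (18/37) ≈ 0.0995957
guava: (29/127) × (3/29) × (25/29) ≈ 0.0203638
P(mango | x) = 0.0681554 / 0.1881149 ≈ 0.362

0.362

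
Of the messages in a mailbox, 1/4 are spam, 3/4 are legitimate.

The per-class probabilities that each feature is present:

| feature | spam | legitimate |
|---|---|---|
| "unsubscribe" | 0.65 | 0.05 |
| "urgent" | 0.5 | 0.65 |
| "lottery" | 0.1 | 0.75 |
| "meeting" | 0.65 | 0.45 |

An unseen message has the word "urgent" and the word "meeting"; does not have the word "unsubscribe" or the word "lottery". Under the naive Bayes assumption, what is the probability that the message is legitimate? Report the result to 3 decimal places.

0.671

spam: 0.25 × (1−0.65) × 0.5 × (1−0.1) × 0.65 = 0.02559375
legitimate: 0.75 × (1−0.05) × 0.65 × (1−0.75) × 0.45 = 0.0521015625
P(legitimate | x) = 0.0521015625 / 0.0776953125 ≈ 0.671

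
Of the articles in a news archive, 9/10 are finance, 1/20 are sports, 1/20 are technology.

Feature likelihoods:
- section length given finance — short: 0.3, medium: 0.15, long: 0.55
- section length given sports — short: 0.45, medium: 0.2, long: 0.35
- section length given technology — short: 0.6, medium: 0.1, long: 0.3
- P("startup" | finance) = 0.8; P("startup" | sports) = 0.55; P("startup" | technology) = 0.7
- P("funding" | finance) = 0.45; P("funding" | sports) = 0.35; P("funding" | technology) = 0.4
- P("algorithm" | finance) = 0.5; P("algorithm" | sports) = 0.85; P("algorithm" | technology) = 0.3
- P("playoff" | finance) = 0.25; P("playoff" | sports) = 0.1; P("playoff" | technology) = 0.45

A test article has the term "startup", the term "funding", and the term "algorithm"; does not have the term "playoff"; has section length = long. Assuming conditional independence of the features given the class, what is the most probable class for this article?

finance: 0.9 × 0.55 × 0.8 × 0.45 × 0.5 × (1−0.25) = 0.066825
sports: 0.05 × 0.35 × 0.55 × 0.35 × 0.85 × (1−0.1) = 0.00257709375
technology: 0.05 × 0.3 × 0.7 × 0.4 × 0.3 × (1−0.45) = 0.000693
Highest score → finance.

finance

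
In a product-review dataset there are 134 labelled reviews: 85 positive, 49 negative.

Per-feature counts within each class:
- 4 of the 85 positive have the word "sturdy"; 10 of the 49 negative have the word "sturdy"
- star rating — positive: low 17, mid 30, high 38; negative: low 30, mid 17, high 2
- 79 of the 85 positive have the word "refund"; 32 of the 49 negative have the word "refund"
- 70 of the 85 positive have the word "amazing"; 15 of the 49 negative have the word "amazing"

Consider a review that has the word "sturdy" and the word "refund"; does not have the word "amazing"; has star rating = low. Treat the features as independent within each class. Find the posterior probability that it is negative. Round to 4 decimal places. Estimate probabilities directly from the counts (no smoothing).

0.9548

positive: (85/134) × (4/85) × (17/85) × (79/85) × (15/85) ≈ 0.000979187
negative: (49/134) × (10/49) × (30/49) × (32/49) × (34/49) ≈ 0.0207041
P(negative | x) = 0.0207041 / 0.021683287 ≈ 0.9548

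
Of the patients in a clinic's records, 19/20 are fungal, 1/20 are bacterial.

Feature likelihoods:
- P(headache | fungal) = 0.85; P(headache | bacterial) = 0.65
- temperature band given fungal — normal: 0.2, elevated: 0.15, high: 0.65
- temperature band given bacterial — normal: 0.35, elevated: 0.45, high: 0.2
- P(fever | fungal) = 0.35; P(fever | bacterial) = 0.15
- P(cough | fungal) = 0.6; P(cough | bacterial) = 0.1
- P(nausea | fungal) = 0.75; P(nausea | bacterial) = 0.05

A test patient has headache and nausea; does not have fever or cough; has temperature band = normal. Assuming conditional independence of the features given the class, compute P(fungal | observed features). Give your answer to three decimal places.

0.986

fungal: 0.95 × 0.85 × 0.2 × (1−0.35) × (1−0.6) × 0.75 = 0.0314925
bacterial: 0.05 × 0.65 × 0.35 × (1−0.15) × (1−0.1) × 0.05 = 0.00043509375
P(fungal | x) = 0.0314925 / 0.03192759375 ≈ 0.986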